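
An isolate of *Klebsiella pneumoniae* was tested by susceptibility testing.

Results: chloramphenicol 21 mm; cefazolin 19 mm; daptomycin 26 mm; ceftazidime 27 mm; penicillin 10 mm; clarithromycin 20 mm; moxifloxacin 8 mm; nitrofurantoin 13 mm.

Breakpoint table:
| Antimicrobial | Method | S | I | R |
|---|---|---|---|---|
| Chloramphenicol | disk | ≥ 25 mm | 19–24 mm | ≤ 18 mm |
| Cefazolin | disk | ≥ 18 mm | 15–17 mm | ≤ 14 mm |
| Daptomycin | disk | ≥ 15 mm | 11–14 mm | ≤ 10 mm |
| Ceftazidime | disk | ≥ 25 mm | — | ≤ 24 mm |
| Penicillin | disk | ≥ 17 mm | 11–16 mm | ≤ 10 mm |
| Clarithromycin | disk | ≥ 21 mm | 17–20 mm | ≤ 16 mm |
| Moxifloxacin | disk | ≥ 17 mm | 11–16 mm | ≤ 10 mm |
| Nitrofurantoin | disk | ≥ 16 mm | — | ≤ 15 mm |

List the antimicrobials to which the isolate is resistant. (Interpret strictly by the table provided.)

penicillin, moxifloxacin, nitrofurantoin

Chloramphenicol (21 mm) in 19–24 mm → I
Cefazolin: 19 mm is ≥ 18 mm — Susceptible
Daptomycin (26 mm) ≥ 15 mm — Susceptible
Ceftazidime 27 mm: ≥ 25 mm → susceptible
Penicillin 10 mm: ≤ 10 mm → Resistant
Clarithromycin: 20 mm is in 17–20 mm ⇒ I
Moxifloxacin: 8 mm is ≤ 10 mm — resistant
Nitrofurantoin: 13 mm is ≤ 15 mm → Resistant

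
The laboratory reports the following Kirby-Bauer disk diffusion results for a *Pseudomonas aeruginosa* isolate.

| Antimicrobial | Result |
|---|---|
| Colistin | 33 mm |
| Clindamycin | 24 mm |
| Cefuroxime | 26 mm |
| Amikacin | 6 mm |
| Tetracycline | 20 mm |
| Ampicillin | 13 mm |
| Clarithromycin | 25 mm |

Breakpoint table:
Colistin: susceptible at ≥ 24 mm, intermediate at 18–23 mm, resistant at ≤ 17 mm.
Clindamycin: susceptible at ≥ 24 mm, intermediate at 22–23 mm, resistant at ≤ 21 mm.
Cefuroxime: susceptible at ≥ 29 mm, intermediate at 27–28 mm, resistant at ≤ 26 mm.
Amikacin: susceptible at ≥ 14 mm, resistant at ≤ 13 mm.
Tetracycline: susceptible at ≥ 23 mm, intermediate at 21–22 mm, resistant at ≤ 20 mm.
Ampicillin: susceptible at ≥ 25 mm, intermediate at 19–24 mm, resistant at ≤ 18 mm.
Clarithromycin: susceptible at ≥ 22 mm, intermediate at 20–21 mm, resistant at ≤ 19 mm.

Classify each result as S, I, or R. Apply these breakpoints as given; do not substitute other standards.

Colistin 33 mm: ≥ 24 mm → susceptible
Clindamycin 24 mm: ≥ 24 mm → S
Cefuroxime: 26 mm is ≤ 26 mm ⇒ Resistant
Amikacin (6 mm) ≤ 13 mm — Resistant
Tetracycline: 20 mm is ≤ 20 mm ⇒ R
Ampicillin: 13 mm is ≤ 18 mm ⇒ Resistant
Clarithromycin 25 mm: ≥ 22 mm ⇒ susceptible

S, S, R, R, R, R, S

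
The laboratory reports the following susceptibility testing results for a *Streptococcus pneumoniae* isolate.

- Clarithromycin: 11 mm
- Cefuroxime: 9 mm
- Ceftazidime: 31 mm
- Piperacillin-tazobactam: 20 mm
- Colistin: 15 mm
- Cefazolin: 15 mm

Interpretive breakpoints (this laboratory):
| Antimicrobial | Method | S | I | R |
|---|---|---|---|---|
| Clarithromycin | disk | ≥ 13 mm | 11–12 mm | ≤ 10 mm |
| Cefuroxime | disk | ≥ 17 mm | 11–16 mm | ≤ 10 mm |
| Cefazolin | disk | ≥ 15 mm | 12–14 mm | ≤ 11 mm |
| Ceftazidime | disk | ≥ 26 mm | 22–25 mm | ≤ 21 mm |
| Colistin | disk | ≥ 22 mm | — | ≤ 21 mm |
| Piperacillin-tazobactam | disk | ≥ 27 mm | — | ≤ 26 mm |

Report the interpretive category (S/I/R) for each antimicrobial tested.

Clarithromycin (11 mm) in 11–12 mm ⇒ I
Cefuroxime 9 mm: ≤ 10 mm → resistant
Ceftazidime (31 mm) ≥ 26 mm → S
Piperacillin-tazobactam 20 mm: ≤ 26 mm — resistant
Colistin (15 mm) ≤ 21 mm ⇒ resistant
Cefazolin: 15 mm is ≥ 15 mm → Susceptible

I, R, S, R, R, S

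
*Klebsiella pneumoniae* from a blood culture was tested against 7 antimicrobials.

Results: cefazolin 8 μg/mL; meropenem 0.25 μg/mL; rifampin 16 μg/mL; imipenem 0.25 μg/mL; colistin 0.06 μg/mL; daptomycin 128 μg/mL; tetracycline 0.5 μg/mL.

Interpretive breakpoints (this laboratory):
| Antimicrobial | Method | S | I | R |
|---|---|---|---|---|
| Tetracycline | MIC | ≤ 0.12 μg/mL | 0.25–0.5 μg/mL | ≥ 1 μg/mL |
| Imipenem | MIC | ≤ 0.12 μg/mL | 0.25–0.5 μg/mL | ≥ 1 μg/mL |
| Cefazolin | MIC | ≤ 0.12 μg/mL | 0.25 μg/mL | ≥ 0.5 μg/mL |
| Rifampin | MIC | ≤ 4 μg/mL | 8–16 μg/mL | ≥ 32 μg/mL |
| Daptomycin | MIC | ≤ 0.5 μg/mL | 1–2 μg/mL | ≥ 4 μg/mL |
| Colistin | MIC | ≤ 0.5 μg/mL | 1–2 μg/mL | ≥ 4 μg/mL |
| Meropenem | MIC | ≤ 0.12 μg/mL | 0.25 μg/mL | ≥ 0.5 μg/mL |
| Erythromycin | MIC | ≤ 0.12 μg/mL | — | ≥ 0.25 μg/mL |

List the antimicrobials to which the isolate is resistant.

Cefazolin (8 μg/mL) ≥ 0.5 μg/mL ⇒ Resistant
Meropenem (0.25 μg/mL) = 0.25 μg/mL — I
Rifampin: 16 μg/mL is in 8–16 μg/mL — Intermediate
Imipenem (0.25 μg/mL) in 0.25–0.5 μg/mL ⇒ intermediate
Colistin: 0.06 μg/mL is ≤ 0.5 μg/mL → S
Daptomycin (128 μg/mL) ≥ 4 μg/mL — R
Tetracycline: 0.5 μg/mL is in 0.25–0.5 μg/mL → Intermediate

cefazolin, daptomycin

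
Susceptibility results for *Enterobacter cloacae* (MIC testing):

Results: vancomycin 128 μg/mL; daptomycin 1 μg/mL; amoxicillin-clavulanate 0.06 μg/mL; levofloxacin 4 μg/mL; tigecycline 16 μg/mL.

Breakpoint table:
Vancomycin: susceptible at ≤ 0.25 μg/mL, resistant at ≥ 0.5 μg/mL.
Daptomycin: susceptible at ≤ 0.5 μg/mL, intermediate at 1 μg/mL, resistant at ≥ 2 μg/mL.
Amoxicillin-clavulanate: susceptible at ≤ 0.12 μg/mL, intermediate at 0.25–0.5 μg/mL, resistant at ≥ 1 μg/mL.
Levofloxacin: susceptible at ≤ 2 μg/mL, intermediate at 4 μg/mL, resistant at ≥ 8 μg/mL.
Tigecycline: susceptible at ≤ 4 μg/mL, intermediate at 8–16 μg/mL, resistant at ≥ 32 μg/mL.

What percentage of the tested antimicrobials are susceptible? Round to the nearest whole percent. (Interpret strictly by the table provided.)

20%

Vancomycin 128 μg/mL: ≥ 0.5 μg/mL → R
Daptomycin (1 μg/mL) = 1 μg/mL → I
Amoxicillin-clavulanate (0.06 μg/mL) ≤ 0.12 μg/mL ⇒ Susceptible
Levofloxacin: 4 μg/mL is = 4 μg/mL ⇒ Intermediate
Tigecycline (16 μg/mL) in 8–16 μg/mL → I
Susceptible: 1/5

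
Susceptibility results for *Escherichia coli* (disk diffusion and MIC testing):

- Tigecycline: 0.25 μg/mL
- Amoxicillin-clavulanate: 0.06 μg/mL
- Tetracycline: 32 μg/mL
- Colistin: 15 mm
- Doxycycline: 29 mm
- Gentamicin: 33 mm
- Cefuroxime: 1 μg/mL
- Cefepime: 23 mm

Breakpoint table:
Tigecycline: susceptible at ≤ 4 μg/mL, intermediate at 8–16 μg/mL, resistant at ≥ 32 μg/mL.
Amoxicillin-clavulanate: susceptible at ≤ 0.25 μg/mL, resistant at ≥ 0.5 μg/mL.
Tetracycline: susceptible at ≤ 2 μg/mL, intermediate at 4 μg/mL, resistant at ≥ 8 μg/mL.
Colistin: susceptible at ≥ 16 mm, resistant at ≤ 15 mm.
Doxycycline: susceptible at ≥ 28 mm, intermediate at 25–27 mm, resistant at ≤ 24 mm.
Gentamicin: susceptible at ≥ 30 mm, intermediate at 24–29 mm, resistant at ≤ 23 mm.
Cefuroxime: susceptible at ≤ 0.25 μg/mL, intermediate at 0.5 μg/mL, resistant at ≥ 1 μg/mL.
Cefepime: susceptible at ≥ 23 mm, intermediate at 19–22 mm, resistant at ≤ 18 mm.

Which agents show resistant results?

Tigecycline: 0.25 μg/mL is ≤ 4 μg/mL ⇒ Susceptible
Amoxicillin-clavulanate 0.06 μg/mL: ≤ 0.25 μg/mL — S
Tetracycline (32 μg/mL) ≥ 8 μg/mL → R
Colistin (15 mm) ≤ 15 mm — resistant
Doxycycline (29 mm) ≥ 28 mm → Susceptible
Gentamicin 33 mm: ≥ 30 mm → Susceptible
Cefuroxime 1 μg/mL: ≥ 1 μg/mL — R
Cefepime 23 mm: ≥ 23 mm ⇒ susceptible

tetracycline, colistin, cefuroxime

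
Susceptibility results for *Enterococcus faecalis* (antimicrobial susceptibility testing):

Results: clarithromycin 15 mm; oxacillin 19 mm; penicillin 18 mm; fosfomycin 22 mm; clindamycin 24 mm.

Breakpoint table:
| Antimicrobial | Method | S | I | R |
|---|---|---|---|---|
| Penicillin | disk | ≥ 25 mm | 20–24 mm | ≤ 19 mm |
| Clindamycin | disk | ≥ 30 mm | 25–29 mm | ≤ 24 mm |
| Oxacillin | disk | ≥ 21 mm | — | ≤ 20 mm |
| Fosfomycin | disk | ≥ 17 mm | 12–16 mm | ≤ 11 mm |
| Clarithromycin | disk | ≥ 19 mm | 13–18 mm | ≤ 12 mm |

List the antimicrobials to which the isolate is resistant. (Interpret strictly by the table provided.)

oxacillin, penicillin, clindamycin

Clarithromycin: 15 mm is in 13–18 mm ⇒ intermediate
Oxacillin: 19 mm is ≤ 20 mm — Resistant
Penicillin (18 mm) ≤ 19 mm ⇒ resistant
Fosfomycin (22 mm) ≥ 17 mm → Susceptible
Clindamycin 24 mm: ≤ 24 mm ⇒ Resistant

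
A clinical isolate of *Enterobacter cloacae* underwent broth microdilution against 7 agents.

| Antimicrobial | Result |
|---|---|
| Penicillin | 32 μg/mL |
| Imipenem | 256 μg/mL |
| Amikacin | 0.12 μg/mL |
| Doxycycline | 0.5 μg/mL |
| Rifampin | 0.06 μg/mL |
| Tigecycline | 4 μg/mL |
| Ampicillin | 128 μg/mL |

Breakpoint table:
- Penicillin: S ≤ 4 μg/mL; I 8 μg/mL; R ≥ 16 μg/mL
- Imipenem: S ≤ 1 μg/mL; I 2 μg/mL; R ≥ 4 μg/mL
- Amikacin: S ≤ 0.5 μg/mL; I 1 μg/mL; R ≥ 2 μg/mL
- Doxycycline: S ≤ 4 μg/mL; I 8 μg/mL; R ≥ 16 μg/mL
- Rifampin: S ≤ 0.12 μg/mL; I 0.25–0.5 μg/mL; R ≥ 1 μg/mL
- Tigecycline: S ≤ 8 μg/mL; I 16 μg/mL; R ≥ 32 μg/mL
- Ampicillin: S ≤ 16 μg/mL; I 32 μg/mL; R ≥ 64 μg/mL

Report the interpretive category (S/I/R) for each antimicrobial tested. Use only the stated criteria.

R, R, S, S, S, S, R

Penicillin 32 μg/mL: ≥ 16 μg/mL — resistant
Imipenem 256 μg/mL: ≥ 4 μg/mL — resistant
Amikacin: 0.12 μg/mL is ≤ 0.5 μg/mL — susceptible
Doxycycline (0.5 μg/mL) ≤ 4 μg/mL — S
Rifampin 0.06 μg/mL: ≤ 0.12 μg/mL → S
Tigecycline: 4 μg/mL is ≤ 8 μg/mL — Susceptible
Ampicillin 128 μg/mL: ≥ 64 μg/mL — resistant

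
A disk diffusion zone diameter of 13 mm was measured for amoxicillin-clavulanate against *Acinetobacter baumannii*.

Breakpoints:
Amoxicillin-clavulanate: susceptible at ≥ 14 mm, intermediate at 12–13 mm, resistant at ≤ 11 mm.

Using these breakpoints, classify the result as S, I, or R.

Intermediate

Amoxicillin-clavulanate: 13 mm is in 12–13 mm — I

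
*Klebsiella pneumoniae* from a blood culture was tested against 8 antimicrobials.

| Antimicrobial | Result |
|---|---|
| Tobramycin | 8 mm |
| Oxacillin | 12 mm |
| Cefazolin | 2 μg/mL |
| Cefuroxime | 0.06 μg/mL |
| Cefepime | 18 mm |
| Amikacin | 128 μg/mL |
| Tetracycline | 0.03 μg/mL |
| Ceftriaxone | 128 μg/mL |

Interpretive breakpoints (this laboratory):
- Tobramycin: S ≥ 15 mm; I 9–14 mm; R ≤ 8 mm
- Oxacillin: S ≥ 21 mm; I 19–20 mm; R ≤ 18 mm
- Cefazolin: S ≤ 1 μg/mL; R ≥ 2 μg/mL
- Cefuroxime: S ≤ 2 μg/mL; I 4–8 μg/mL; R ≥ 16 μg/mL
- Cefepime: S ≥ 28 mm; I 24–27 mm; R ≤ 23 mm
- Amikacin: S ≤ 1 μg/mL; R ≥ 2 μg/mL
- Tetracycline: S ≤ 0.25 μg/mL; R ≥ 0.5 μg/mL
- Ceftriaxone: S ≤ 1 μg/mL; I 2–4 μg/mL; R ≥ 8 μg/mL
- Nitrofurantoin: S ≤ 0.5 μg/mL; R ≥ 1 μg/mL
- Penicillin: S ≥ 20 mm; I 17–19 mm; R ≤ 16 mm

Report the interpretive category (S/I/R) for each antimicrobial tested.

R, R, R, S, R, R, S, R

Tobramycin: 8 mm is ≤ 8 mm → Resistant
Oxacillin 12 mm: ≤ 18 mm → resistant
Cefazolin 2 μg/mL: ≥ 2 μg/mL ⇒ Resistant
Cefuroxime: 0.06 μg/mL is ≤ 2 μg/mL → Susceptible
Cefepime: 18 mm is ≤ 23 mm → resistant
Amikacin (128 μg/mL) ≥ 2 μg/mL ⇒ Resistant
Tetracycline 0.03 μg/mL: ≤ 0.25 μg/mL ⇒ Susceptible
Ceftriaxone: 128 μg/mL is ≥ 8 μg/mL → R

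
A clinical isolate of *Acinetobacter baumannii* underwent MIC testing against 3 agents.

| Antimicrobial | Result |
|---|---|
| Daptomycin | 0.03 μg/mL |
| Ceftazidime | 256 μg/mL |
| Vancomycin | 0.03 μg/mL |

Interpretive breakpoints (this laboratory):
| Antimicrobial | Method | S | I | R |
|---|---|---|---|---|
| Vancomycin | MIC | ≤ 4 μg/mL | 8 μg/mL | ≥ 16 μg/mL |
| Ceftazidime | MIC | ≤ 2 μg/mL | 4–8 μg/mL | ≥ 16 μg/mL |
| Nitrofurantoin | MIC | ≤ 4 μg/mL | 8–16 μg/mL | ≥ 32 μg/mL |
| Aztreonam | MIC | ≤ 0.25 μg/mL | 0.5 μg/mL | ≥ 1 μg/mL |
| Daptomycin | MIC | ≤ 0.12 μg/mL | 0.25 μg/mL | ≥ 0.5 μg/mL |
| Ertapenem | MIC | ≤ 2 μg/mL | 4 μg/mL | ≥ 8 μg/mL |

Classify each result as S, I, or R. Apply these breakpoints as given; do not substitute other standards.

Daptomycin 0.03 μg/mL: ≤ 0.12 μg/mL → S
Ceftazidime 256 μg/mL: ≥ 16 μg/mL → Resistant
Vancomycin (0.03 μg/mL) ≤ 4 μg/mL — susceptible

S, R, S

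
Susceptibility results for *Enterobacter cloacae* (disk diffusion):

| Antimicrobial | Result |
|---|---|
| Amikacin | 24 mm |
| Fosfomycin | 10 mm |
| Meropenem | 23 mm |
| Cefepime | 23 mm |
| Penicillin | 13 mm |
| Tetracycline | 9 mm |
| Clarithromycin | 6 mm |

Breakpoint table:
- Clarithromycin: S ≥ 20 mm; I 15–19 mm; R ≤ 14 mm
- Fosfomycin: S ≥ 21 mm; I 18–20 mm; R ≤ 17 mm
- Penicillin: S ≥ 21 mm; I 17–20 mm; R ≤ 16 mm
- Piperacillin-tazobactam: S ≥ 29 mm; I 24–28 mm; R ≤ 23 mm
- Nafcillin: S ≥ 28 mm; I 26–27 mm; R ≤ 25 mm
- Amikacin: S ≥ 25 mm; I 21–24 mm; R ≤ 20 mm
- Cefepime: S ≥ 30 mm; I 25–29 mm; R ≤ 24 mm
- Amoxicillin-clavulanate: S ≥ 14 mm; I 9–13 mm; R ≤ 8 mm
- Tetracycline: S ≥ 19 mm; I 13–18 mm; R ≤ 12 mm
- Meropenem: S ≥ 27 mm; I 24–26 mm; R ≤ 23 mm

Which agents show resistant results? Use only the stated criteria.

fosfomycin, meropenem, cefepime, penicillin, tetracycline, clarithromycin

Amikacin 24 mm: in 21–24 mm ⇒ Intermediate
Fosfomycin: 10 mm is ≤ 17 mm ⇒ Resistant
Meropenem: 23 mm is ≤ 23 mm — Resistant
Cefepime 23 mm: ≤ 24 mm → resistant
Penicillin (13 mm) ≤ 16 mm → resistant
Tetracycline (9 mm) ≤ 12 mm — Resistant
Clarithromycin (6 mm) ≤ 14 mm → resistant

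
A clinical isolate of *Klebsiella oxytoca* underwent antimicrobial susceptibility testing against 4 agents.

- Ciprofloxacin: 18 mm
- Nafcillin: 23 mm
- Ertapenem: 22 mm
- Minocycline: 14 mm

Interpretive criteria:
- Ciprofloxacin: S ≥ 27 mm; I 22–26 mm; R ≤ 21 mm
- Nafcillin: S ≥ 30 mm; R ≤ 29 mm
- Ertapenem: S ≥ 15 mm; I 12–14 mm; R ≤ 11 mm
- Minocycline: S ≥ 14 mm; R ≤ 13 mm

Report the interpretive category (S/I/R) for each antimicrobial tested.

R, R, S, S

Ciprofloxacin (18 mm) ≤ 21 mm → Resistant
Nafcillin: 23 mm is ≤ 29 mm — R
Ertapenem: 22 mm is ≥ 15 mm — Susceptible
Minocycline (14 mm) ≥ 14 mm → susceptible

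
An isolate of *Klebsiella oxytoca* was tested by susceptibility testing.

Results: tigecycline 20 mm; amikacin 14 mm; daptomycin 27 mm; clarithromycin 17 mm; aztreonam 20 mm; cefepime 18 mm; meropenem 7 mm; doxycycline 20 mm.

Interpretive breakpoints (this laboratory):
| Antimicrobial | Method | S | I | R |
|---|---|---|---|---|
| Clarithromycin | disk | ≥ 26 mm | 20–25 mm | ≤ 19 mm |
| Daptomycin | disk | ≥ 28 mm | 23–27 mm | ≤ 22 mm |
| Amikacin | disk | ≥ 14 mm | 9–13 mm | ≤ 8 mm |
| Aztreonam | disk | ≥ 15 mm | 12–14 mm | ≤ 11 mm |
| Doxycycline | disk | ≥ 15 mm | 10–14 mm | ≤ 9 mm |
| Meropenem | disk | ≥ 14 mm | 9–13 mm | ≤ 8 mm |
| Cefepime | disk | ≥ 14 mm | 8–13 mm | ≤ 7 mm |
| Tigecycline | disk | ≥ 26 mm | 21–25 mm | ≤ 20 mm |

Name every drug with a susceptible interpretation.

Tigecycline 20 mm: ≤ 20 mm → resistant
Amikacin 14 mm: ≥ 14 mm → susceptible
Daptomycin 27 mm: in 23–27 mm → intermediate
Clarithromycin (17 mm) ≤ 19 mm ⇒ resistant
Aztreonam (20 mm) ≥ 15 mm → S
Cefepime (18 mm) ≥ 14 mm → Susceptible
Meropenem (7 mm) ≤ 8 mm — Resistant
Doxycycline (20 mm) ≥ 15 mm — susceptible

amikacin, aztreonam, cefepime, doxycycline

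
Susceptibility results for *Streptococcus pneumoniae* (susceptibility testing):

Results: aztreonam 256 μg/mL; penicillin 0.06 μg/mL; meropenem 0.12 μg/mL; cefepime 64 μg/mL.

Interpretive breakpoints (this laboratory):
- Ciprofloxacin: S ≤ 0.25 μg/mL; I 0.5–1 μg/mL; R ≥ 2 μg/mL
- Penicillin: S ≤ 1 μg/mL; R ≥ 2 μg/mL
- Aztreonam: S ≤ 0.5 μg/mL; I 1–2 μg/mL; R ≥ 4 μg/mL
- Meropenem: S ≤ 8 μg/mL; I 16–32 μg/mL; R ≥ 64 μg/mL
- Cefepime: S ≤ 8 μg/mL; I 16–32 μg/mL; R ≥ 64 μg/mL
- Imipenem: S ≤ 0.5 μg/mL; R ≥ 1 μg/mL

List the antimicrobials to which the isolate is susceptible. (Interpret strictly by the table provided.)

Aztreonam: 256 μg/mL is ≥ 4 μg/mL — Resistant
Penicillin 0.06 μg/mL: ≤ 1 μg/mL — Susceptible
Meropenem: 0.12 μg/mL is ≤ 8 μg/mL — S
Cefepime: 64 μg/mL is ≥ 64 μg/mL — resistant

penicillin, meropenem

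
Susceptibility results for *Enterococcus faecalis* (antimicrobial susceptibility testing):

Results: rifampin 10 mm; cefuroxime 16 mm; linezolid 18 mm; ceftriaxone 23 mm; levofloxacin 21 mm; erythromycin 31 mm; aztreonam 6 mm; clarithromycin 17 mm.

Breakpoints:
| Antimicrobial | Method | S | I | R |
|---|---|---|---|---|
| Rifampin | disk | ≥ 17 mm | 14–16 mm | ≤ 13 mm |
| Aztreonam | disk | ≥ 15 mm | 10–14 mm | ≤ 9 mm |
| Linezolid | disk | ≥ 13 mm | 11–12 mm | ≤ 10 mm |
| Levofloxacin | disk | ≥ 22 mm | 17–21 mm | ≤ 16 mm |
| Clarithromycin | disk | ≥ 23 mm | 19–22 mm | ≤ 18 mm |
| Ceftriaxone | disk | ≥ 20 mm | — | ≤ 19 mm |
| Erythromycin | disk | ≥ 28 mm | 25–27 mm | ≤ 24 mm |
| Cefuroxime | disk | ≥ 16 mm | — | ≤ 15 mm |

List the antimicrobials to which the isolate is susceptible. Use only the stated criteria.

Rifampin: 10 mm is ≤ 13 mm ⇒ resistant
Cefuroxime 16 mm: ≥ 16 mm → susceptible
Linezolid (18 mm) ≥ 13 mm — Susceptible
Ceftriaxone (23 mm) ≥ 20 mm — S
Levofloxacin (21 mm) in 17–21 mm → Intermediate
Erythromycin (31 mm) ≥ 28 mm — susceptible
Aztreonam 6 mm: ≤ 9 mm — Resistant
Clarithromycin 17 mm: ≤ 18 mm — resistant

cefuroxime, linezolid, ceftriaxone, erythromycin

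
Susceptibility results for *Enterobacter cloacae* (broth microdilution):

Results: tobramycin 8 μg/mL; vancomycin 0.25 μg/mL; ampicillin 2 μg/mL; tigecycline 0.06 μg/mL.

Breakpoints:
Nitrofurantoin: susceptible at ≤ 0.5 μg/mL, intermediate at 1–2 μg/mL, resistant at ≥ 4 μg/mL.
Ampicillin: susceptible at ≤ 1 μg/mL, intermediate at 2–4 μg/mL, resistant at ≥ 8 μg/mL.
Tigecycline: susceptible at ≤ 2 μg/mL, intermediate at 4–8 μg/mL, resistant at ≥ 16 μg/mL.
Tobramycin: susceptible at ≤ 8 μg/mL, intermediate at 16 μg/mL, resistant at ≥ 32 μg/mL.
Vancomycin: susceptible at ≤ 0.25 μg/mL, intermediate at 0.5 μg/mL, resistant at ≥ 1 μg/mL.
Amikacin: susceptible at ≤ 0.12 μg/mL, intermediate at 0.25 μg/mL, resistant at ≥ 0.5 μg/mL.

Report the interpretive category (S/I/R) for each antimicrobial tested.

Tobramycin 8 μg/mL: ≤ 8 μg/mL ⇒ susceptible
Vancomycin (0.25 μg/mL) ≤ 0.25 μg/mL → susceptible
Ampicillin (2 μg/mL) in 2–4 μg/mL — intermediate
Tigecycline (0.06 μg/mL) ≤ 2 μg/mL → S

S, S, I, S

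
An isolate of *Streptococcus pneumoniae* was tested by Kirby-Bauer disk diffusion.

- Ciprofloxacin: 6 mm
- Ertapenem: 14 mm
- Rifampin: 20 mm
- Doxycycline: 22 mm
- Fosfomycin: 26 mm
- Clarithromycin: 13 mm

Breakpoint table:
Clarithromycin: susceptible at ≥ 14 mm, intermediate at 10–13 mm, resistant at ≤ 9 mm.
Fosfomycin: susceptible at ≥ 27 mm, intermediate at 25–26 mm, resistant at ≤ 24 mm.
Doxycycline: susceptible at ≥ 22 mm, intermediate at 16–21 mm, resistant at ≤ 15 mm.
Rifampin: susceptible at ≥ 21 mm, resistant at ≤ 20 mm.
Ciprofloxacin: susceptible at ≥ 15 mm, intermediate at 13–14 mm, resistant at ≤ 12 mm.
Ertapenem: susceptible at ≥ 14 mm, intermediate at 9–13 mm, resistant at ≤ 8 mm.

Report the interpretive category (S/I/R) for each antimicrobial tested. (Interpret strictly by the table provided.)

R, S, R, S, I, I

Ciprofloxacin: 6 mm is ≤ 12 mm ⇒ resistant
Ertapenem (14 mm) ≥ 14 mm ⇒ S
Rifampin 20 mm: ≤ 20 mm — Resistant
Doxycycline 22 mm: ≥ 22 mm — susceptible
Fosfomycin 26 mm: in 25–26 mm ⇒ Intermediate
Clarithromycin (13 mm) in 10–13 mm — intermediate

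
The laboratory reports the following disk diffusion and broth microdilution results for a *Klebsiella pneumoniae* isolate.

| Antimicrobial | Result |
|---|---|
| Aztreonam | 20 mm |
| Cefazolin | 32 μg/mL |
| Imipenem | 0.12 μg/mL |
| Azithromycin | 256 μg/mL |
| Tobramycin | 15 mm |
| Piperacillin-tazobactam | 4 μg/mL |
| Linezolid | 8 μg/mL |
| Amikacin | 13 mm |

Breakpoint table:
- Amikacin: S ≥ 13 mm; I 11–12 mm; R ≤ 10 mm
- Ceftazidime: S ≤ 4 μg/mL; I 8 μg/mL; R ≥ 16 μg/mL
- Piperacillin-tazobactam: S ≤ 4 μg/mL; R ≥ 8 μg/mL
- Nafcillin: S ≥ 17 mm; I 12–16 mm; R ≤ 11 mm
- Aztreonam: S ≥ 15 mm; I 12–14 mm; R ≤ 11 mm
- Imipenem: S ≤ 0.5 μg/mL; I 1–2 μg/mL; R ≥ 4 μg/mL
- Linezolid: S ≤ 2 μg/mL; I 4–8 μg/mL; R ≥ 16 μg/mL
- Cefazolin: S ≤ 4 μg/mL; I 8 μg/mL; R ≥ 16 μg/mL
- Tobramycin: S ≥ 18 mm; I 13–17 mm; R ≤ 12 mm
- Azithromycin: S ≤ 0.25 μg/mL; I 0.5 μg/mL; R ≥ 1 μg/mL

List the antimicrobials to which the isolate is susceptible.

Aztreonam 20 mm: ≥ 15 mm ⇒ Susceptible
Cefazolin: 32 μg/mL is ≥ 16 μg/mL ⇒ R
Imipenem: 0.12 μg/mL is ≤ 0.5 μg/mL ⇒ susceptible
Azithromycin (256 μg/mL) ≥ 1 μg/mL ⇒ R
Tobramycin (15 mm) in 13–17 mm ⇒ intermediate
Piperacillin-tazobactam (4 μg/mL) ≤ 4 μg/mL → S
Linezolid (8 μg/mL) in 4–8 μg/mL → intermediate
Amikacin (13 mm) ≥ 13 mm — Susceptible

aztreonam, imipenem, piperacillin-tazobactam, amikacin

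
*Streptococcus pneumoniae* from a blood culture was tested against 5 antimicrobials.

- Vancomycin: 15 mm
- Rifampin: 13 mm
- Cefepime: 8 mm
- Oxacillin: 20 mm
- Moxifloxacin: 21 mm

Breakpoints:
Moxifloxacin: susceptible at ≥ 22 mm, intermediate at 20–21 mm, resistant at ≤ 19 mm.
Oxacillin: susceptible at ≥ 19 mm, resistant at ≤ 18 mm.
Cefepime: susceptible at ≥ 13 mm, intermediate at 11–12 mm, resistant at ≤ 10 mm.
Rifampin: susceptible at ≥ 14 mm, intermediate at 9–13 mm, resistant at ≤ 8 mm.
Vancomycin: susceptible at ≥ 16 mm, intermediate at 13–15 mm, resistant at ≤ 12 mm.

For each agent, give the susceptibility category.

I, I, R, S, I

Vancomycin 15 mm: in 13–15 mm ⇒ intermediate
Rifampin (13 mm) in 9–13 mm — Intermediate
Cefepime (8 mm) ≤ 10 mm — resistant
Oxacillin 20 mm: ≥ 19 mm — Susceptible
Moxifloxacin: 21 mm is in 20–21 mm — Intermediate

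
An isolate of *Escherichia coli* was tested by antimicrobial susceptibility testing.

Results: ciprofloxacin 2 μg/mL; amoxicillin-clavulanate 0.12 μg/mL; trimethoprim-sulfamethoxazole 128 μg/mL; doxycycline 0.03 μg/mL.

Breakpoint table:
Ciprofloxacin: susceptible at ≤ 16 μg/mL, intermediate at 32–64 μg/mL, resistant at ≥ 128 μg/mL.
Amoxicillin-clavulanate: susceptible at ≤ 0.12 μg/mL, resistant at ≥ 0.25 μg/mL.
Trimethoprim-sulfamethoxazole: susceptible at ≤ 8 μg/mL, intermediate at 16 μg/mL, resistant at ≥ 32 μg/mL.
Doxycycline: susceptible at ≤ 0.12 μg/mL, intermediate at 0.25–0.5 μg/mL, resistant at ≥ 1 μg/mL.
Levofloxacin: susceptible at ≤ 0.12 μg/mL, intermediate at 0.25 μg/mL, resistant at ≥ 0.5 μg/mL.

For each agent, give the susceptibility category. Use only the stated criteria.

S, S, R, S

Ciprofloxacin: 2 μg/mL is ≤ 16 μg/mL — S
Amoxicillin-clavulanate: 0.12 μg/mL is ≤ 0.12 μg/mL → Susceptible
Trimethoprim-sulfamethoxazole (128 μg/mL) ≥ 32 μg/mL ⇒ Resistant
Doxycycline 0.03 μg/mL: ≤ 0.12 μg/mL — susceptible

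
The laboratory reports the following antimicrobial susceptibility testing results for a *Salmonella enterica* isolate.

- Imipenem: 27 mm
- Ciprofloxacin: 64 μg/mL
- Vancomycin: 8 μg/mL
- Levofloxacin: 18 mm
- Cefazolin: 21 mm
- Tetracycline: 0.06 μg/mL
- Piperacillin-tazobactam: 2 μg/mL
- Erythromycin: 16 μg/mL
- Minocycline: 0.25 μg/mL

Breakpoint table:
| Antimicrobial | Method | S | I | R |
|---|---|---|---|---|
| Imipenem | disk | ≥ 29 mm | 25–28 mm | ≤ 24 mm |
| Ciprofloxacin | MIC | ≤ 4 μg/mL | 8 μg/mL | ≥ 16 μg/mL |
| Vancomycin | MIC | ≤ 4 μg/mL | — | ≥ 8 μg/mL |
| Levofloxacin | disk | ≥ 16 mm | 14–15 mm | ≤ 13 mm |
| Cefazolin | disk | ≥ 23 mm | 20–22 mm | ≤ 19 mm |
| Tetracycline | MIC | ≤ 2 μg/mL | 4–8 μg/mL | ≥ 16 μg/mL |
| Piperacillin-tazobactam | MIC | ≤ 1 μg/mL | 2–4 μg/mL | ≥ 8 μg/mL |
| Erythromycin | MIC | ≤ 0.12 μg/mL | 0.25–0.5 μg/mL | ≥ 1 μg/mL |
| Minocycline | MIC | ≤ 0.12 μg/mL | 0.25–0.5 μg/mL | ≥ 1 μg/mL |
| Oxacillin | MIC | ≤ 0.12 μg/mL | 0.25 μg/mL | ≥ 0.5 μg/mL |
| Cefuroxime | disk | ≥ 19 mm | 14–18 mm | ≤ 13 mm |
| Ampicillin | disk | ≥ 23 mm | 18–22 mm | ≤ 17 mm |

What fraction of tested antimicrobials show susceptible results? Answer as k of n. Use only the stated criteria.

2 of 9

Imipenem: 27 mm is in 25–28 mm → Intermediate
Ciprofloxacin (64 μg/mL) ≥ 16 μg/mL → Resistant
Vancomycin 8 μg/mL: ≥ 8 μg/mL → resistant
Levofloxacin (18 mm) ≥ 16 mm ⇒ susceptible
Cefazolin 21 mm: in 20–22 mm — Intermediate
Tetracycline (0.06 μg/mL) ≤ 2 μg/mL → susceptible
Piperacillin-tazobactam: 2 μg/mL is in 2–4 μg/mL → I
Erythromycin: 16 μg/mL is ≥ 1 μg/mL → R
Minocycline: 0.25 μg/mL is in 0.25–0.5 μg/mL — Intermediate
Susceptible: 2/9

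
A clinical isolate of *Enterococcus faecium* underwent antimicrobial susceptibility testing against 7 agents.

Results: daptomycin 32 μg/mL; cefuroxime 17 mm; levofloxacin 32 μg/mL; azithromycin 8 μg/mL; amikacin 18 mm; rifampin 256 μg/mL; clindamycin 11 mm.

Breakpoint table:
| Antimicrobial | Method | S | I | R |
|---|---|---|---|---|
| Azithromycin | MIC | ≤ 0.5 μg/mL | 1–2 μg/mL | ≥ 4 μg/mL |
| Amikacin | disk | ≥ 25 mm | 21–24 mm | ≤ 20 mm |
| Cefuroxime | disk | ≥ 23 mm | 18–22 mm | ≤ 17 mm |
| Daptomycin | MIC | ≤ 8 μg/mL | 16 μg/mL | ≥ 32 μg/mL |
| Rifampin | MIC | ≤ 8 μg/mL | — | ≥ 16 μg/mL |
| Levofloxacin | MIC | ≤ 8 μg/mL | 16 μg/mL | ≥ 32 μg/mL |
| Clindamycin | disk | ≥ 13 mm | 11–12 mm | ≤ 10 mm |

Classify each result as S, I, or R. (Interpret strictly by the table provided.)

R, R, R, R, R, R, I

Daptomycin 32 μg/mL: ≥ 32 μg/mL → resistant
Cefuroxime 17 mm: ≤ 17 mm → resistant
Levofloxacin: 32 μg/mL is ≥ 32 μg/mL ⇒ resistant
Azithromycin (8 μg/mL) ≥ 4 μg/mL → resistant
Amikacin: 18 mm is ≤ 20 mm — Resistant
Rifampin: 256 μg/mL is ≥ 16 μg/mL ⇒ Resistant
Clindamycin (11 mm) in 11–12 mm → I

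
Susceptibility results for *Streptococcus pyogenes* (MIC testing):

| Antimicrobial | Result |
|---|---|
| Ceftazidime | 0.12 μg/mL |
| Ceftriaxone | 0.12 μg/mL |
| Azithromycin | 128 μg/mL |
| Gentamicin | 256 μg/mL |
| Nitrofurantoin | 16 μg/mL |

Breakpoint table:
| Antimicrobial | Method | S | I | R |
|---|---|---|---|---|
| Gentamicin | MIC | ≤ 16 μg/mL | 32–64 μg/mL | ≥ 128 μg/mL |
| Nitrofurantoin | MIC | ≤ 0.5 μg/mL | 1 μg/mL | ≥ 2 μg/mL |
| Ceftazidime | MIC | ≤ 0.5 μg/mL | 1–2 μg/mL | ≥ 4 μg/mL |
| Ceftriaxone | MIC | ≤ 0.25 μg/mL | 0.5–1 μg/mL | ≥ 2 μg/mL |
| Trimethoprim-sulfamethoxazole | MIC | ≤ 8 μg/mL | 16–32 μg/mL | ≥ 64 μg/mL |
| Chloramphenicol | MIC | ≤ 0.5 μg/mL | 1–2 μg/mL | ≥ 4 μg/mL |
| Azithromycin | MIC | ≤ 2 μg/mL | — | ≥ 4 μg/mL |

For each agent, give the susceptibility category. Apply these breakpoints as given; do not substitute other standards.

Ceftazidime 0.12 μg/mL: ≤ 0.5 μg/mL — S
Ceftriaxone (0.12 μg/mL) ≤ 0.25 μg/mL — S
Azithromycin: 128 μg/mL is ≥ 4 μg/mL → Resistant
Gentamicin (256 μg/mL) ≥ 128 μg/mL — R
Nitrofurantoin (16 μg/mL) ≥ 2 μg/mL ⇒ resistant

S, S, R, R, R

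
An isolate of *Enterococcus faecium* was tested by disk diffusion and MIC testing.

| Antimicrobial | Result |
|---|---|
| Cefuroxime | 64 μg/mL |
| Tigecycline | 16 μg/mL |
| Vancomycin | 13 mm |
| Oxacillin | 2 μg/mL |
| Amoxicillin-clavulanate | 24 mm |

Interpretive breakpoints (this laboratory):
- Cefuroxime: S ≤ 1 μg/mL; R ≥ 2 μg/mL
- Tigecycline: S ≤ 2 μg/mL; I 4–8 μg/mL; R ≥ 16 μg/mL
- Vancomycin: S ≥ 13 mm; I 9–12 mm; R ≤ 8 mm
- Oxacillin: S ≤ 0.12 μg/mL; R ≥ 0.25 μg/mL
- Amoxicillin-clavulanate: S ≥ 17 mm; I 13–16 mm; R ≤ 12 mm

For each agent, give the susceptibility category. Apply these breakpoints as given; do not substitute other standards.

Cefuroxime: 64 μg/mL is ≥ 2 μg/mL ⇒ Resistant
Tigecycline (16 μg/mL) ≥ 16 μg/mL — Resistant
Vancomycin (13 mm) ≥ 13 mm ⇒ susceptible
Oxacillin 2 μg/mL: ≥ 0.25 μg/mL → resistant
Amoxicillin-clavulanate 24 mm: ≥ 17 mm → Susceptible

R, R, S, R, S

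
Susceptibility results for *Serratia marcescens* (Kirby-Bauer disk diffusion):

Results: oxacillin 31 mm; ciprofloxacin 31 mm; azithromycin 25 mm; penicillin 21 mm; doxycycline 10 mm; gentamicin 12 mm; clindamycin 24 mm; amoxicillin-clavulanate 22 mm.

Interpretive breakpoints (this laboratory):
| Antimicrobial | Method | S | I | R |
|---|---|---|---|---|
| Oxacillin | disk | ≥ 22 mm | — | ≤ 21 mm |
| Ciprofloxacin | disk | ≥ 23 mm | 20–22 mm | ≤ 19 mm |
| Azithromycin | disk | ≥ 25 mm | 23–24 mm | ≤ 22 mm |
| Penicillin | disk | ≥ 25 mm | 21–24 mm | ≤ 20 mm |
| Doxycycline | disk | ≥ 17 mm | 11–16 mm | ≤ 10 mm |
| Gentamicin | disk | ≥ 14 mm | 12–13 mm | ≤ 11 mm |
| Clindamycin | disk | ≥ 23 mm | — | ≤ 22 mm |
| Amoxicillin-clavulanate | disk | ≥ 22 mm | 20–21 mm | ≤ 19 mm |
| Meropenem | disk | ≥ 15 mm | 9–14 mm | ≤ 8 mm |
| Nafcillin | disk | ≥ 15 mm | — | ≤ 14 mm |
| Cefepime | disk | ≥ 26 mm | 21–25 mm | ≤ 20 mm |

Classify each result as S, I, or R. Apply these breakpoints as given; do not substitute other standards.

Oxacillin (31 mm) ≥ 22 mm — Susceptible
Ciprofloxacin: 31 mm is ≥ 23 mm ⇒ Susceptible
Azithromycin: 25 mm is ≥ 25 mm ⇒ susceptible
Penicillin (21 mm) in 21–24 mm ⇒ I
Doxycycline: 10 mm is ≤ 10 mm — R
Gentamicin (12 mm) in 12–13 mm — intermediate
Clindamycin: 24 mm is ≥ 23 mm → S
Amoxicillin-clavulanate: 22 mm is ≥ 22 mm → Susceptible

S, S, S, I, R, I, S, S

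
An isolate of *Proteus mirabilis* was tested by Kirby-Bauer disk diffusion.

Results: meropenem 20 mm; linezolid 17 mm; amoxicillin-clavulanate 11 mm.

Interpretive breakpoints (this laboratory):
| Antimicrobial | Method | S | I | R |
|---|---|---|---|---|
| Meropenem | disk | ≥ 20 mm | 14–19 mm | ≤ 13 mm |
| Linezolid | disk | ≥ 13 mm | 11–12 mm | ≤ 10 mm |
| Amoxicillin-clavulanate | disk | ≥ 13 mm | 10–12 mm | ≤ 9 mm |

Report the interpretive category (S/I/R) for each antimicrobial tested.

Meropenem 20 mm: ≥ 20 mm → susceptible
Linezolid: 17 mm is ≥ 13 mm ⇒ S
Amoxicillin-clavulanate 11 mm: in 10–12 mm ⇒ Intermediate

S, S, I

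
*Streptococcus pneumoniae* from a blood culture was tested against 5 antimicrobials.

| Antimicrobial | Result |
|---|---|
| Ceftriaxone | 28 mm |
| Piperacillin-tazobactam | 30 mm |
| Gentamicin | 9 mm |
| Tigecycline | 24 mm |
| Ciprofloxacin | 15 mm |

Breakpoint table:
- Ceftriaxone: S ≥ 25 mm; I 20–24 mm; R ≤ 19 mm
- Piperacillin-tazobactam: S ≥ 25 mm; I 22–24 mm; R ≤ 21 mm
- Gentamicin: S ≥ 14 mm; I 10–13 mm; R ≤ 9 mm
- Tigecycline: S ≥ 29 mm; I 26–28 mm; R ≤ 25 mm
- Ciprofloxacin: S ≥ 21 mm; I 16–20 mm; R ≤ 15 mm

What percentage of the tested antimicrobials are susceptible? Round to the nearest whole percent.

40%

Ceftriaxone: 28 mm is ≥ 25 mm → Susceptible
Piperacillin-tazobactam 30 mm: ≥ 25 mm — S
Gentamicin 9 mm: ≤ 9 mm ⇒ resistant
Tigecycline 24 mm: ≤ 25 mm → resistant
Ciprofloxacin 15 mm: ≤ 15 mm ⇒ R
Susceptible: 2/5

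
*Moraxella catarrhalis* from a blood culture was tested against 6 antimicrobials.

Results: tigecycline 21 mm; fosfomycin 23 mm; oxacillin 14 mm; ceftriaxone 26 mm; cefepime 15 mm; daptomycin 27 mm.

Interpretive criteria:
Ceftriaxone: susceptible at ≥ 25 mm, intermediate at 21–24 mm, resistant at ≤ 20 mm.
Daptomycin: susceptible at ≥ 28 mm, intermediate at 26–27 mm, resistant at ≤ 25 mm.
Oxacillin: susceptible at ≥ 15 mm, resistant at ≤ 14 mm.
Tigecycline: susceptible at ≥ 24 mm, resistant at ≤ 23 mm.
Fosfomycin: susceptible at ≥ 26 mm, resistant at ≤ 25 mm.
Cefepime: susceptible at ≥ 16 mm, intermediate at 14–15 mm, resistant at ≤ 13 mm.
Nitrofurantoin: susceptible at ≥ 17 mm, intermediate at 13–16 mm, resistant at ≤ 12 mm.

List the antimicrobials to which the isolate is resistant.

tigecycline, fosfomycin, oxacillin

Tigecycline (21 mm) ≤ 23 mm — resistant
Fosfomycin (23 mm) ≤ 25 mm ⇒ resistant
Oxacillin: 14 mm is ≤ 14 mm — Resistant
Ceftriaxone 26 mm: ≥ 25 mm → Susceptible
Cefepime 15 mm: in 14–15 mm — intermediate
Daptomycin 27 mm: in 26–27 mm ⇒ I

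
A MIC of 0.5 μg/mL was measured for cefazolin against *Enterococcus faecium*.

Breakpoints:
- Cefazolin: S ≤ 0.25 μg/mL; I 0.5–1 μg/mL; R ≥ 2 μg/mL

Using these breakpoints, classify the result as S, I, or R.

I

Cefazolin (0.5 μg/mL) in 0.5–1 μg/mL → Intermediate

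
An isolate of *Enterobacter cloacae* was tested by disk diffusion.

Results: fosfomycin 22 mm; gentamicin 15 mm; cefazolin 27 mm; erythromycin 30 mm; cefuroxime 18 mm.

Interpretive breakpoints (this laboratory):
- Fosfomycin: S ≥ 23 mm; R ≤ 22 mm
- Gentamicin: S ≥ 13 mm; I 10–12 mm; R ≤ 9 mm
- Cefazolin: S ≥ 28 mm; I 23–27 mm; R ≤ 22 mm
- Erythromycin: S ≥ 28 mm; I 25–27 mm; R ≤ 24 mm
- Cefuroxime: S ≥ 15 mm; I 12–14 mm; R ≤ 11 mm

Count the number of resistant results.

1

Fosfomycin (22 mm) ≤ 22 mm → Resistant
Gentamicin 15 mm: ≥ 13 mm — susceptible
Cefazolin 27 mm: in 23–27 mm → intermediate
Erythromycin: 30 mm is ≥ 28 mm ⇒ susceptible
Cefuroxime: 18 mm is ≥ 15 mm — S
Resistant: 1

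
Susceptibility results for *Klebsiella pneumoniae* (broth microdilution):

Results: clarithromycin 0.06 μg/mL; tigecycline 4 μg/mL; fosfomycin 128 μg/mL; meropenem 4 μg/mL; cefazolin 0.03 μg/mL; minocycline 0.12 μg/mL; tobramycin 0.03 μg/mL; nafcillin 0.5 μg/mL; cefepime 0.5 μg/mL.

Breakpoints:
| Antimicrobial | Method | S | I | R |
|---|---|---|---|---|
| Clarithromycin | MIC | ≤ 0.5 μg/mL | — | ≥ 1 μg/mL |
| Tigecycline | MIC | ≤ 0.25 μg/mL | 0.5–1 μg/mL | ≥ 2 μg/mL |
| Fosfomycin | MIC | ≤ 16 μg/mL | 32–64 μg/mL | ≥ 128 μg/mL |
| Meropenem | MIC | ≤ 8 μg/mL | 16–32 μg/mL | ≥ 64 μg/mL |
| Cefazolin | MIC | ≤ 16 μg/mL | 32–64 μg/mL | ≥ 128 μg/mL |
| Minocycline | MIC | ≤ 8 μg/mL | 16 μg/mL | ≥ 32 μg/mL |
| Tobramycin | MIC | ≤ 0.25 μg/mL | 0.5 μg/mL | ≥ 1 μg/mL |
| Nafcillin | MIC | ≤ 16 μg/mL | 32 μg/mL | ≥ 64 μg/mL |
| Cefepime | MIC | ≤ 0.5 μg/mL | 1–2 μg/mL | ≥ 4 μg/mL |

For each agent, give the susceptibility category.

Clarithromycin: 0.06 μg/mL is ≤ 0.5 μg/mL → susceptible
Tigecycline: 4 μg/mL is ≥ 2 μg/mL — R
Fosfomycin (128 μg/mL) ≥ 128 μg/mL — R
Meropenem (4 μg/mL) ≤ 8 μg/mL → S
Cefazolin 0.03 μg/mL: ≤ 16 μg/mL ⇒ Susceptible
Minocycline: 0.12 μg/mL is ≤ 8 μg/mL → susceptible
Tobramycin 0.03 μg/mL: ≤ 0.25 μg/mL → Susceptible
Nafcillin 0.5 μg/mL: ≤ 16 μg/mL → S
Cefepime 0.5 μg/mL: ≤ 0.5 μg/mL — S

S, R, R, S, S, S, S, S, S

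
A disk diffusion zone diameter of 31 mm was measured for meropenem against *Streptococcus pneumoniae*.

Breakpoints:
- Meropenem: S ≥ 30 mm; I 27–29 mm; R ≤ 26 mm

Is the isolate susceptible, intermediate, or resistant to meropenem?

Susceptible

Meropenem 31 mm: ≥ 30 mm — susceptible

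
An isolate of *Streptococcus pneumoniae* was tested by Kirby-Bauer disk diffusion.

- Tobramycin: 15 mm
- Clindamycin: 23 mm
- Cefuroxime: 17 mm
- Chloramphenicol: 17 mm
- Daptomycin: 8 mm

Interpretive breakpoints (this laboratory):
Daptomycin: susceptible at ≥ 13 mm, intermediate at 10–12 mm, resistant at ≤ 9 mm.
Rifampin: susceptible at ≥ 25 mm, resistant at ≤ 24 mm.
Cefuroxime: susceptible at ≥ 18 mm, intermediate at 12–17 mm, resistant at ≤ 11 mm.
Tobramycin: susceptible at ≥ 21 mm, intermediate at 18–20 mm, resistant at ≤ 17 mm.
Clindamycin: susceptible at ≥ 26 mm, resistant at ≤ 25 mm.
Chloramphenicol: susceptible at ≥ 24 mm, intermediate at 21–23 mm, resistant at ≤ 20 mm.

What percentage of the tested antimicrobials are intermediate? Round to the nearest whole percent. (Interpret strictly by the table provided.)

Tobramycin 15 mm: ≤ 17 mm — Resistant
Clindamycin (23 mm) ≤ 25 mm → resistant
Cefuroxime 17 mm: in 12–17 mm — Intermediate
Chloramphenicol: 17 mm is ≤ 20 mm → R
Daptomycin: 8 mm is ≤ 9 mm — R
Intermediate: 1/5

20%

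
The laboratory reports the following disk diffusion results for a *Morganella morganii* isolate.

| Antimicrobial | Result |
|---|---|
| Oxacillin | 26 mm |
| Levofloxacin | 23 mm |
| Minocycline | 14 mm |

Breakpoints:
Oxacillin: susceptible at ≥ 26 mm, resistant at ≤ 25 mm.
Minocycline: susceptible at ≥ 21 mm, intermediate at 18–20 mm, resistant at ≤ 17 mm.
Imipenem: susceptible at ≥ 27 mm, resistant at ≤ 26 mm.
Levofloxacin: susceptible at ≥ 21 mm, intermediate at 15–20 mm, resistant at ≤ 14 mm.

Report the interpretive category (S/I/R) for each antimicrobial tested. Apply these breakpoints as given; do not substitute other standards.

S, S, R

Oxacillin 26 mm: ≥ 26 mm → S
Levofloxacin: 23 mm is ≥ 21 mm ⇒ susceptible
Minocycline 14 mm: ≤ 17 mm ⇒ resistant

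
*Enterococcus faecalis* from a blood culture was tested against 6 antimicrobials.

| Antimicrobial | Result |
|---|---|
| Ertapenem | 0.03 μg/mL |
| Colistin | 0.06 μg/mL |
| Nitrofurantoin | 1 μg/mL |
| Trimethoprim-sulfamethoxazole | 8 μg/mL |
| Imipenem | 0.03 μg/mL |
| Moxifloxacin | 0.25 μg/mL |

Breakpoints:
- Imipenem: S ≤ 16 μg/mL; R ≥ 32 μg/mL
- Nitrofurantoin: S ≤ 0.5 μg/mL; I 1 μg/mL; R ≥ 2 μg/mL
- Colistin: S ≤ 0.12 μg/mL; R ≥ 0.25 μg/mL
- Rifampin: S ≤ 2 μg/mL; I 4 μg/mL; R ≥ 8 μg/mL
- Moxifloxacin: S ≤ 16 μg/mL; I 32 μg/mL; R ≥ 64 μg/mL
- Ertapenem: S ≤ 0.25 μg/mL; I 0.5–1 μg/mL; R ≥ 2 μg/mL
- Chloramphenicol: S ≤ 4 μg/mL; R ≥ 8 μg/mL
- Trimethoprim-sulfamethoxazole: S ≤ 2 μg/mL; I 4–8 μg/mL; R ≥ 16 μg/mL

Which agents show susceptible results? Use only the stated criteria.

Ertapenem (0.03 μg/mL) ≤ 0.25 μg/mL ⇒ Susceptible
Colistin: 0.06 μg/mL is ≤ 0.12 μg/mL → S
Nitrofurantoin 1 μg/mL: = 1 μg/mL → intermediate
Trimethoprim-sulfamethoxazole: 8 μg/mL is in 4–8 μg/mL — intermediate
Imipenem 0.03 μg/mL: ≤ 16 μg/mL ⇒ S
Moxifloxacin (0.25 μg/mL) ≤ 16 μg/mL — S

ertapenem, colistin, imipenem, moxifloxacin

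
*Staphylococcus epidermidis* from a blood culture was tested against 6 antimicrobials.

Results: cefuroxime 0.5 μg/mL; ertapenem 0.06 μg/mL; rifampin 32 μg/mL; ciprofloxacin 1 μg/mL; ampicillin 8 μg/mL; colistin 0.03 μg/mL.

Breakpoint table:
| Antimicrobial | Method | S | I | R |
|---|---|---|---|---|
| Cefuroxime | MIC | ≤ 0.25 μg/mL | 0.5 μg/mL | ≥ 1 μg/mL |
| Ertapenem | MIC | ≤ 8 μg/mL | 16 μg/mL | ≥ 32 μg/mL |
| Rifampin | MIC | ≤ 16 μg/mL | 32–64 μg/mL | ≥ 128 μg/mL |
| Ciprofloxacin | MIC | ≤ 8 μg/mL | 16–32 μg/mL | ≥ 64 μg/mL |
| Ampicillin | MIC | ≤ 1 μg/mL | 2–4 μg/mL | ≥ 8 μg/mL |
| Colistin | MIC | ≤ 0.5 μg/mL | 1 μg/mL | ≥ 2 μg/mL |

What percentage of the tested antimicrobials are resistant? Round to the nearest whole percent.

17%

Cefuroxime 0.5 μg/mL: = 0.5 μg/mL — intermediate
Ertapenem: 0.06 μg/mL is ≤ 8 μg/mL — Susceptible
Rifampin: 32 μg/mL is in 32–64 μg/mL → intermediate
Ciprofloxacin: 1 μg/mL is ≤ 8 μg/mL — Susceptible
Ampicillin 8 μg/mL: ≥ 8 μg/mL — Resistant
Colistin (0.03 μg/mL) ≤ 0.5 μg/mL → Susceptible
Resistant: 1/6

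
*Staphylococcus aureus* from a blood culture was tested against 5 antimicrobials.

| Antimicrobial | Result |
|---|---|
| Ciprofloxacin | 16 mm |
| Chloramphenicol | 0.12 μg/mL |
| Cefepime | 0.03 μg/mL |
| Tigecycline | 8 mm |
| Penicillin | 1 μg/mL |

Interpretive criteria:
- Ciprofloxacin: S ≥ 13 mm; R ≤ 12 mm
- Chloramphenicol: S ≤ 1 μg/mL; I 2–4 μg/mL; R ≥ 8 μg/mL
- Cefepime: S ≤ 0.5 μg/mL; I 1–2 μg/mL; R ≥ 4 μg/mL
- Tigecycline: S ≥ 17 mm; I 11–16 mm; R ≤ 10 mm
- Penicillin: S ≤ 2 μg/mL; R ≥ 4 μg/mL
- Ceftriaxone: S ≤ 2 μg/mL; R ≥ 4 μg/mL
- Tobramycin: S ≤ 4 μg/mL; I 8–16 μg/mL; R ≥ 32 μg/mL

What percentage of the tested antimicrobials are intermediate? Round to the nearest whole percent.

0%

Ciprofloxacin: 16 mm is ≥ 13 mm ⇒ susceptible
Chloramphenicol: 0.12 μg/mL is ≤ 1 μg/mL — susceptible
Cefepime: 0.03 μg/mL is ≤ 0.5 μg/mL — susceptible
Tigecycline: 8 mm is ≤ 10 mm ⇒ R
Penicillin: 1 μg/mL is ≤ 2 μg/mL — susceptible
Intermediate: 0/5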